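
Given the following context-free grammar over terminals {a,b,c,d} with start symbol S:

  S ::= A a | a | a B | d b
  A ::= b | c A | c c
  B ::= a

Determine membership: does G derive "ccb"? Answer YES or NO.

Convert to CNF:
  S -> A T1 | T1 B | T2 T3 | a
  A -> T0 A | T0 T0 | b
  B -> a
  T0 -> c
  T1 -> a
  T2 -> d
  T3 -> b

CYK fill:
  [0..0]={T0}  "c"  orig:{}
  [1..1]={T0}  "c"  orig:{}
  [2..2]={A,T3}  "b"  orig:{A}
  [0..1]={A}  "cc"
  [1..2]={A}  "cb"
  [0..2]={A}  "ccb"

S ∉ T[0,2] ⇒ NO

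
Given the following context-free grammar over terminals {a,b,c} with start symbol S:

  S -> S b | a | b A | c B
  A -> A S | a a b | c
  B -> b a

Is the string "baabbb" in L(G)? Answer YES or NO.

Convert to CNF:
  S -> S T1 | T1 A | T2 B | a
  A -> A S | T0 X3 | c
  B -> T1 T0
  T0 -> a
  T1 -> b
  T2 -> c
  X3 -> T0 T1

Fill CYK table bottom-up:
  T[0,0] 'b' = {T1}  orig:{}
  T[1,1] 'a' = {S,T0}  orig:{S}
  T[2,2] 'a' = {S,T0}  orig:{S}
  T[3,3] 'b' = {T1}  orig:{}
  T[4,4] 'b' = {T1}  orig:{}
  T[5,5] 'b' = {T1}  orig:{}
  T[0,1] 'ba' = {B}
  T[1,2] 'aa' = ∅
  T[2,3] 'ab' = {S,X3}  orig:{S}
  T[3,4] 'bb' = ∅
  T[4,5] 'bb' = ∅
  T[0,2] 'baa' = ∅
  T[1,3] 'aab' = {A}
  T[2,4] 'abb' = {S}
  T[3,5] 'bbb' = ∅
  T[0,3] 'baab' = {S}
  T[1,4] 'aabb' = ∅
  T[2,5] 'abbb' = {S}
  T[0,4] 'baabb' = {S}
  T[1,5] 'aabbb' = ∅
  T[0,5] 'baabbb' = {S}

S ∈ T[0,5] ⇒ YES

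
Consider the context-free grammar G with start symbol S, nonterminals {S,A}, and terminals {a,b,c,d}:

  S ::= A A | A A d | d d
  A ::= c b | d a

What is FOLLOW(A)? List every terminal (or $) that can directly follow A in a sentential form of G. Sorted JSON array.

FIRST sets, iterate to fixpoint:
[1]
  A via A→c b: +{c}
  A via A→d a: +{d}
  S via S→A A: +{c,d}
  FIRST(S)={c,d}  FIRST(A)={c,d}
[2] done
  FIRST(S)={c,d}  FIRST(A)={c,d}

Compute FOLLOW by fixpoint:
FOLLOW(S) := {$}
iter 1:
  S→A A: FOLLOW(A) ⊇ FIRST(A) = {c,d}; new: +{c,d}
  S→A A: FOLLOW(A) ⊇ FOLLOW(S) ⊇ {$}; new: +{$}
  FOLLOW[S]={$}  FOLLOW[A]={$,c,d}
iter 2: done
  FOLLOW[S]={$}  FOLLOW[A]={$,c,d}

FOLLOW(A) = ["$", "c", "d"]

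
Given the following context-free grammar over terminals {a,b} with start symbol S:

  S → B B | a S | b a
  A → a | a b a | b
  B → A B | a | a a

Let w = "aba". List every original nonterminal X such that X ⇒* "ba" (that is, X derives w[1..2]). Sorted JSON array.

CNF form of G:
  S -> B B | T0 S | T1 T0
  A -> T0 X2 | a | b
  B -> A B | T0 T0 | a
  T0 -> a
  T1 -> b
  X2 -> T1 T0

Fill CYK table bottom-up, restricted to cells inside w[1..2]:
  cell(1,1) b: {A,T1}  orig:{A}
  cell(2,2) a: {A,B,T0}  orig:{A,B}
  cell(1,2) ba: {B,S,X2}  orig:{B,S}

Original NTs in T[1,2] deriving "ba": ["B", "S"]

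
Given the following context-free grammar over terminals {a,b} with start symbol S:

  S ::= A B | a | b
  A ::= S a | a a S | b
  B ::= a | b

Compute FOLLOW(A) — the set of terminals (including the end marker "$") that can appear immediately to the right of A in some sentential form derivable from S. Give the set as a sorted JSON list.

Compute FIRST by fixpoint:
pass 1:
  A via A→a a S: +{a}
  A via A→b: +{b}
  B via B→a: +{a}
  B via B→b: +{b}
  S via S→A B: +{a,b}
  FIRST(S)={a,b}  FIRST(A)={a,b}  FIRST(B)={a,b}
pass 2: — fixpoint
  FIRST(S)={a,b}  FIRST(A)={a,b}  FIRST(B)={a,b}

Compute FOLLOW by fixpoint:
FOLLOW(S) := {$}
iter 1:
  A→S a: FOLLOW(S) ⊇ FIRST(a) = {a}; new: +{a}
  S→A B: FOLLOW(A) ⊇ FIRST(B) = {a,b}; new: +{a,b}
  S→A B: FOLLOW(B) ⊇ FOLLOW(S) ⊇ {$,a}; new: +{$,a}
  FOLLOW[S]={$,a}  FOLLOW[A]={a,b}  FOLLOW[B]={$,a}
iter 2:
  A→a a S: FOLLOW(S) ⊇ FOLLOW(A) ⊇ {a,b}; new: +{b}
  S→A B: FOLLOW(B) ⊇ FOLLOW(S) ⊇ {$,a,b}; new: +{b}
  FOLLOW[S]={$,a,b}  FOLLOW[A]={a,b}  FOLLOW[B]={$,a,b}
iter 3: (no change)
  FOLLOW[S]={$,a,b}  FOLLOW[A]={a,b}  FOLLOW[B]={$,a,b}

FOLLOW(A) = ["a", "b"]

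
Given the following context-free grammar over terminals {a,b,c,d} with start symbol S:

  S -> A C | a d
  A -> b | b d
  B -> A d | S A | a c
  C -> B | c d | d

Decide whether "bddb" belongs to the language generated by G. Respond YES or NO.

Convert to CNF:
  S -> A C | T2 T1
  A -> T0 T1 | b
  B -> A T1 | S A | T2 T3
  C -> A T1 | S A | T2 T3 | T3 T1 | d
  T0 -> b
  T1 -> d
  T2 -> a
  T3 -> c

Fill CYK table bottom-up:
  T[0,0] 'b' = {A,T0}  orig:{A}
  T[1,1] 'd' = {C,T1}  orig:{C}
  T[2,2] 'd' = {C,T1}  orig:{C}
  T[3,3] 'b' = {A,T0}  orig:{A}
  T[0,1] 'bd' = {A,B,C,S}
  T[1,2] 'dd' = ∅
  T[2,3] 'db' = ∅
  T[0,2] 'bdd' = {B,C,S}
  T[1,3] 'ddb' = ∅
  T[0,3] 'bddb' = {B,C}

S ∉ T[0,3] ⇒ NO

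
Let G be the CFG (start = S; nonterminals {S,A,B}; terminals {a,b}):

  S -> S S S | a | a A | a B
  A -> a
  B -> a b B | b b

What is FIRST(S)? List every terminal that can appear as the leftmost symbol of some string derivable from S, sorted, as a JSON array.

Compute FIRST by fixpoint:
round 1:
  A via A→a: +{a}
  B via B→a b B: +{a}
  B via B→b b: +{b}
  S via S→a: +{a}
  FIRST(S)={a}  FIRST(A)={a}  FIRST(B)={a,b}
round 2: (no change)
  FIRST(S)={a}  FIRST(A)={a}  FIRST(B)={a,b}

FIRST(S) = ["a"]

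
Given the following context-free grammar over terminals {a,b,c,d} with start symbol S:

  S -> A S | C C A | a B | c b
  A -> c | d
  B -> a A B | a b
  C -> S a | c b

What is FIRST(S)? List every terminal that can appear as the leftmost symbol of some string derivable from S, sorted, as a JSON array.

FIRST iteration:
round 1:
  A via A→c: +{c}
  A via A→d: +{d}
  B via B→a A B: +{a}
  C via C→c b: +{c}
  S via S→A S: +{c,d}
  S via S→a B: +{a}
  FIRST(S)={a,c,d}  FIRST(A)={c,d}  FIRST(B)={a}  FIRST(C)={c}
round 2:
  C via C→S a: +{a,d}
  FIRST(S)={a,c,d}  FIRST(A)={c,d}  FIRST(B)={a}  FIRST(C)={a,c,d}
round 3: (no change)
  FIRST(S)={a,c,d}  FIRST(A)={c,d}  FIRST(B)={a}  FIRST(C)={a,c,d}

FIRST(S) = ["a", "c", "d"]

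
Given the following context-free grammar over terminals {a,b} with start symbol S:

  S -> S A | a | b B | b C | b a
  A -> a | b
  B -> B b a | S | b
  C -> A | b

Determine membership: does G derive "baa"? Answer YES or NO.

Convert to CNF:
  S -> S A | T0 B | T0 C | T0 T1 | a
  A -> a | b
  B -> B X2 | S A | T0 B | T0 C | T0 T1 | a | b
  C -> a | b
  T0 -> b
  T1 -> a
  X2 -> T0 T1

CYK table (by increasing span):
  cell(0,0) b: {A,B,C,T0}  orig:{A,B,C}
  cell(1,1) a: {A,B,C,S,T1}  orig:{A,B,C,S}
  cell(2,2) a: {A,B,C,S,T1}  orig:{A,B,C,S}
  cell(0,1) ba: {B,S,X2}  orig:{B,S}
  cell(1,2) aa: {B,S}
  cell(0,2) baa: {B,S}

S ∈ T[0,2] ⇒ YES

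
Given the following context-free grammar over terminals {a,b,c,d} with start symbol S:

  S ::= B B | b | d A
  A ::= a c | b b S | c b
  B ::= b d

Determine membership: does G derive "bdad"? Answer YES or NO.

CNF form of G:
  S -> B B | T3 A | b
  A -> T0 T1 | T1 T2 | T2 X4
  B -> T2 T3
  T0 -> a
  T1 -> c
  T2 -> b
  T3 -> d
  X4 -> T2 S

Fill CYK table bottom-up:
  [0..0]={S,T2}  "b"  orig:{S}
  [1..1]={T3}  "d"  orig:{}
  [2..2]={T0}  "a"  orig:{}
  [3..3]={T3}  "d"  orig:{}
  [0..1]={B}  "bd"
  [1..2]=∅  "da"
  [2..3]=∅  "ad"
  [0..2]=∅  "bda"
  [1..3]=∅  "dad"
  [0..3]=∅  "bdad"

S ∉ T[0,3] ⇒ NO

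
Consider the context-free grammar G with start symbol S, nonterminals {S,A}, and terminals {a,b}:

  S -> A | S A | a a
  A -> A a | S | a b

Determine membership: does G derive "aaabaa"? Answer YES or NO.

CNF form of G:
  S -> A T0 | S A | T0 T0 | T0 T1
  A -> A T0 | S A | T0 T0 | T0 T1
  T0 -> a
  T1 -> b

Fill CYK table bottom-up:
  [0..0]={T0}  "a"  orig:{}
  [1..1]={T0}  "a"  orig:{}
  [2..2]={T0}  "a"  orig:{}
  [3..3]={T1}  "b"  orig:{}
  [4..4]={T0}  "a"  orig:{}
  [5..5]={T0}  "a"  orig:{}
  [0..1]={A,S}  "aa"
  [1..2]={A,S}  "aa"
  [2..3]={A,S}  "ab"
  [3..4]=∅  "ba"
  [4..5]={A,S}  "aa"
  [0..2]={A,S}  "aaa"
  [1..3]=∅  "aab"
  [2..4]={A,S}  "aba"
  [3..5]=∅  "baa"
  [0..3]={A,S}  "aaab"
  [1..4]=∅  "aaba"
  [2..5]={A,S}  "abaa"
  [0..4]={A,S}  "aaaba"
  [1..5]=∅  "aabaa"
  [0..5]={A,S}  "aaabaa"

S ∈ T[0,5] ⇒ YES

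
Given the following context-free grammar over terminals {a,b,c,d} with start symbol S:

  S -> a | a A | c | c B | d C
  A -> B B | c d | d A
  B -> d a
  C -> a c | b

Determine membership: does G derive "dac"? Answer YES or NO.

Convert to CNF:
  S -> T0 B | T1 C | T2 A | a | c
  A -> B B | T0 T1 | T1 A
  B -> T1 T2
  C -> T2 T0 | b
  T0 -> c
  T1 -> d
  T2 -> a

Fill CYK table bottom-up:
  T[0,0] 'd' = {T1}  orig:{}
  T[1,1] 'a' = {S,T2}  orig:{S}
  T[2,2] 'c' = {S,T0}  orig:{S}
  T[0,1] 'da' = {B}
  T[1,2] 'ac' = {C}
  T[0,2] 'dac' = {S}

S ∈ T[0,2] ⇒ YES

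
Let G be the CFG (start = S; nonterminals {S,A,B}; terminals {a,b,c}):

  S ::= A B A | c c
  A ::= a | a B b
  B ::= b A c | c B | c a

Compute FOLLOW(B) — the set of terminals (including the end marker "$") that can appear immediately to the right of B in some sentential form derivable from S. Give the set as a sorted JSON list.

FIRST sets, iterate to fixpoint:
[1]
  A via A→a: +{a}
  B via B→b A c: +{b}
  B via B→c B: +{c}
  S via S→A B A: +{a}
  S via S→c c: +{c}
  S: {a,c}  A: {a}  B: {b,c}
[2] (stable)
  S: {a,c}  A: {a}  B: {b,c}

Compute FOLLOW by fixpoint:
initialize: $ ∈ FOLLOW(S)
[1]
  A→a B b: FOLLOW(B) ⊇ FIRST(b) = {b}; new: +{b}
  B→b A c: FOLLOW(A) ⊇ FIRST(c) = {c}; new: +{c}
  S→A B A: FOLLOW(A) ⊇ FIRST(B) = {b,c}; new: +{b}
  S→A B A: FOLLOW(B) ⊇ FIRST(A) = {a}; new: +{a}
  S→A B A: FOLLOW(A) ⊇ FOLLOW(S) ⊇ {$}; new: +{$}
  S: {$}  A: {$,b,c}  B: {a,b}
[2] — fixpoint
  S: {$}  A: {$,b,c}  B: {a,b}

FOLLOW(B) = ["a", "b"]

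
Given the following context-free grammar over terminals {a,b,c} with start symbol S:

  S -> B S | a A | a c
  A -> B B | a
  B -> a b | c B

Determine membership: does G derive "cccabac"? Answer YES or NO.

Convert to CNF:
  S -> B S | T0 A | T0 T2
  A -> B B | a
  B -> T0 T1 | T2 B
  T0 -> a
  T1 -> b
  T2 -> c

Fill CYK table bottom-up:
  T[0,0] 'c' = {T2}  orig:{}
  T[1,1] 'c' = {T2}  orig:{}
  T[2,2] 'c' = {T2}  orig:{}
  T[3,3] 'a' = {A,T0}  orig:{A}
  T[4,4] 'b' = {T1}  orig:{}
  T[5,5] 'a' = {A,T0}  orig:{A}
  T[6,6] 'c' = {T2}  orig:{}
  T[0,1] 'cc' = ∅
  T[1,2] 'cc' = ∅
  T[2,3] 'ca' = ∅
  T[3,4] 'ab' = {B}
  T[4,5] 'ba' = ∅
  T[5,6] 'ac' = {S}
  T[0,2] 'ccc' = ∅
  T[1,3] 'cca' = ∅
  T[2,4] 'cab' = {B}
  T[3,5] 'aba' = ∅
  T[4,6] 'bac' = ∅
  T[0,3] 'ccca' = ∅
  T[1,4] 'ccab' = {B}
  T[2,5] 'caba' = ∅
  T[3,6] 'abac' = {S}
  T[0,4] 'cccab' = {B}
  T[1,5] 'ccaba' = ∅
  T[2,6] 'cabac' = {S}
  T[0,5] 'cccaba' = ∅
  T[1,6] 'ccabac' = {S}
  T[0,6] 'cccabac' = {S}

S ∈ T[0,6] ⇒ YES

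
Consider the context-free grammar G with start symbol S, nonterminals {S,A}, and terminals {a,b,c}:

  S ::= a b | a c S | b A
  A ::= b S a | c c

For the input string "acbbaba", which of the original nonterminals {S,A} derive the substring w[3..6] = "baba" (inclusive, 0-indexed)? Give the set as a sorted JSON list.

CNF form of G:
  S -> T0 A | T1 T0 | T1 X4
  A -> T0 X3 | T2 T2
  T0 -> b
  T1 -> a
  T2 -> c
  X3 -> S T1
  X4 -> T2 S

Fill CYK table bottom-up (cells [i..j] with 3 ≤ i ≤ j ≤ 6 only):
  T[3,3] 'b' = {T0}  orig:{}
  T[4,4] 'a' = {T1}  orig:{}
  T[5,5] 'b' = {T0}  orig:{}
  T[6,6] 'a' = {T1}  orig:{}
  T[3,4] 'ba' = ∅
  T[4,5] 'ab' = {S}
  T[5,6] 'ba' = ∅
  T[3,5] 'bab' = ∅
  T[4,6] 'aba' = {X3}  orig:{}
  T[3,6] 'baba' = {A}

Original NTs in T[3,6] deriving "baba": ["A"]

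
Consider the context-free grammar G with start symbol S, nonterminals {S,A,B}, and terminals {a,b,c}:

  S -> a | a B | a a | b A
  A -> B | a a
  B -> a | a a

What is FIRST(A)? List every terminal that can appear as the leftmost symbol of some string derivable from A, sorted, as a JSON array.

Compute FIRST by fixpoint:
round 1:
  A via A→a a: +{a}
  B via B→a: +{a}
  S via S→a: +{a}
  S via S→b A: +{b}
  S: {a,b}  A: {a}  B: {a}
round 2: (no change)
  S: {a,b}  A: {a}  B: {a}

FIRST(A) = ["a"]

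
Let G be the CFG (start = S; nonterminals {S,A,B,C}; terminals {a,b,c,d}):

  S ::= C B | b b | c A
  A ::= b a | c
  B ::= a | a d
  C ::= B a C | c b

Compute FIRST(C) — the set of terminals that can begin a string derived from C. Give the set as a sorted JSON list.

Compute FIRST by fixpoint:
round 1:
  A via A→b a: +{b}
  A via A→c: +{c}
  B via B→a: +{a}
  C via C→B a C: +{a}
  C via C→c b: +{c}
  S via S→C B: +{a,c}
  S via S→b b: +{b}
  FIRST(S)={a,b,c}  FIRST(A)={b,c}  FIRST(B)={a}  FIRST(C)={a,c}
round 2: (no change)
  FIRST(S)={a,b,c}  FIRST(A)={b,c}  FIRST(B)={a}  FIRST(C)={a,c}

FIRST(C) = ["a", "c"]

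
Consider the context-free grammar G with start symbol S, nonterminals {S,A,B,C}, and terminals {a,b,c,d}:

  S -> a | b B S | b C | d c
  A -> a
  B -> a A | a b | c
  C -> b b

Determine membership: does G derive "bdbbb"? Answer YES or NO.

CNF form of G:
  S -> T1 C | T1 X4 | T2 T3 | a
  A -> a
  B -> T0 A | T0 T1 | c
  C -> T1 T1
  T0 -> a
  T1 -> b
  T2 -> d
  T3 -> c
  X4 -> B S

Fill CYK table bottom-up:
  [0..0]={T1}  "b"  orig:{}
  [1..1]={T2}  "d"  orig:{}
  [2..2]={T1}  "b"  orig:{}
  [3..3]={T1}  "b"  orig:{}
  [4..4]={T1}  "b"  orig:{}
  [0..1]=∅  "bd"
  [1..2]=∅  "db"
  [2..3]={C}  "bb"
  [3..4]={C}  "bb"
  [0..2]=∅  "bdb"
  [1..3]=∅  "dbb"
  [2..4]={S}  "bbb"
  [0..3]=∅  "bdbb"
  [1..4]=∅  "dbbb"
  [0..4]=∅  "bdbbb"

S ∉ T[0,4] ⇒ NO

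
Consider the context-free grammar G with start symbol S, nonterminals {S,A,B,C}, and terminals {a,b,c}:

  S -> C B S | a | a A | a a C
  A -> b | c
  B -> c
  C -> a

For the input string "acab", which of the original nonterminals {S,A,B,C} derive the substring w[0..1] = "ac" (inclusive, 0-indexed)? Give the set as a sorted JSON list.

Convert to CNF:
  S -> C X1 | T0 A | T0 X2 | a
  A -> b | c
  B -> c
  C -> a
  T0 -> a
  X1 -> B S
  X2 -> T0 C

CYK fill — only the sub-triangle for w[0..1]:
  cell(0,0) a: {C,S,T0}  orig:{C,S}
  cell(1,1) c: {A,B}
  cell(0,1) ac: {S}

Original NTs in T[0,1] deriving "ac": ["S"]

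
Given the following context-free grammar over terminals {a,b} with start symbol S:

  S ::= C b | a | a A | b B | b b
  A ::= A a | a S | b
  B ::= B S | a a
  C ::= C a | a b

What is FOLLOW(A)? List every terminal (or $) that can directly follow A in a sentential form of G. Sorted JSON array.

FIRST iteration:
pass 1:
  A via A→a S: +{a}
  A via A→b: +{b}
  B via B→a a: +{a}
  C via C→a b: +{a}
  S via S→C b: +{a}
  S via S→b B: +{b}
  S: {a,b}  A: {a,b}  B: {a}  C: {a}
pass 2: (no change)
  S: {a,b}  A: {a,b}  B: {a}  C: {a}

FOLLOW sets:
seed FOLLOW(S) with $
[1]
  A→A a: FOLLOW(A) ⊇ FIRST(a) = {a}; new: +{a}
  A→a S: FOLLOW(S) ⊇ FOLLOW(A) ⊇ {a}; new: +{a}
  B→B S: FOLLOW(B) ⊇ FIRST(S) = {a,b}; new: +{a,b}
  B→B S: FOLLOW(S) ⊇ FOLLOW(B) ⊇ {a,b}; new: +{b}
  C→C a: FOLLOW(C) ⊇ FIRST(a) = {a}; new: +{a}
  S→C b: FOLLOW(C) ⊇ FIRST(b) = {b}; new: +{b}
  S→a A: FOLLOW(A) ⊇ FOLLOW(S) ⊇ {$,a,b}; new: +{$,b}
  S→b B: FOLLOW(B) ⊇ FOLLOW(S) ⊇ {$,a,b}; new: +{$}
  FOLLOW[S]={$,a,b}  FOLLOW[A]={$,a,b}  FOLLOW[B]={$,a,b}  FOLLOW[C]={a,b}
[2] — fixpoint
  FOLLOW[S]={$,a,b}  FOLLOW[A]={$,a,b}  FOLLOW[B]={$,a,b}  FOLLOW[C]={a,b}

FOLLOW(A) = ["$", "a", "b"]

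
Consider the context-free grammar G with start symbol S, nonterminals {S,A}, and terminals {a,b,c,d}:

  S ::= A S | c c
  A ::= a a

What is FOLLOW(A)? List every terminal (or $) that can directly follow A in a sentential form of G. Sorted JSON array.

FIRST sets, iterate to fixpoint:
iter 1:
  A via A→a a: +{a}
  S via S→A S: +{a}
  S via S→c c: +{c}
  FIRST(S)={a,c}  FIRST(A)={a}
iter 2: (stable)
  FIRST(S)={a,c}  FIRST(A)={a}

Compute FOLLOW by fixpoint:
seed FOLLOW(S) with $
[1]
  S→A S: FOLLOW(A) ⊇ FIRST(S) = {a,c}; new: +{a,c}
  S: {$}  A: {a,c}
[2] (no change)
  S: {$}  A: {a,c}

FOLLOW(A) = ["a", "c"]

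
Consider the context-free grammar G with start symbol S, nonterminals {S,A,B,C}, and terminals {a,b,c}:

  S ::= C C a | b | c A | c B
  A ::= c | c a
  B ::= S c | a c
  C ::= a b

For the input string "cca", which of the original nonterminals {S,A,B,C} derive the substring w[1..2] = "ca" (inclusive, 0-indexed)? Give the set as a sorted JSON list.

Convert to CNF:
  S -> C X3 | T0 A | T0 B | b
  A -> T0 T1 | c
  B -> S T0 | T1 T0
  C -> T1 T2
  T0 -> c
  T1 -> a
  T2 -> b
  X3 -> C T1

Fill CYK table bottom-up (cells [i..j] with 1 ≤ i ≤ j ≤ 2 only):
  [1..1]={A,T0}  "c"  orig:{A}
  [2..2]={T1}  "a"  orig:{}
  [1..2]={A}  "ca"

Original NTs in T[1,2] deriving "ca": ["A"]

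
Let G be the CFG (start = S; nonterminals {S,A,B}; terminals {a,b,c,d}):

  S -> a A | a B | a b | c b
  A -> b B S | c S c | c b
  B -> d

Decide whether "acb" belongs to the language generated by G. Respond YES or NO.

Convert to CNF:
  S -> T1 T0 | T2 A | T2 B | T2 T0
  A -> T0 X3 | T1 T0 | T1 X4
  B -> d
  T0 -> b
  T1 -> c
  T2 -> a
  X3 -> B S
  X4 -> S T1

CYK fill:
  T[0,0] 'a' = {T2}  orig:{}
  T[1,1] 'c' = {T1}  orig:{}
  T[2,2] 'b' = {T0}  orig:{}
  T[0,1] 'ac' = ∅
  T[1,2] 'cb' = {A,S}
  T[0,2] 'acb' = {S}

S ∈ T[0,2] ⇒ YES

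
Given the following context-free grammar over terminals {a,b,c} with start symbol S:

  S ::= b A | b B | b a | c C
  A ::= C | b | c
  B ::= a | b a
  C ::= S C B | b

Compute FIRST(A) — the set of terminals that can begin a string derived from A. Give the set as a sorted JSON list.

FIRST iteration:
[1]
  A via A→b: +{b}
  A via A→c: +{c}
  B via B→a: +{a}
  B via B→b a: +{b}
  C via C→b: +{b}
  S via S→b A: +{b}
  S via S→c C: +{c}
  FIRST(S)={b,c}  FIRST(A)={b,c}  FIRST(B)={a,b}  FIRST(C)={b}
[2]
  C via C→S C B: +{c}
  FIRST(S)={b,c}  FIRST(A)={b,c}  FIRST(B)={a,b}  FIRST(C)={b,c}
[3] (stable)
  FIRST(S)={b,c}  FIRST(A)={b,c}  FIRST(B)={a,b}  FIRST(C)={b,c}

FIRST(A) = ["b", "c"]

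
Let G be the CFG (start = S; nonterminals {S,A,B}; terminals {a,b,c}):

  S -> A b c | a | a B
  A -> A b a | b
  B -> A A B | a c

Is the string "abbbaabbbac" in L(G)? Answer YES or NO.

CNF form of G:
  S -> A X5 | T1 B | a
  A -> A X3 | b
  B -> A X4 | T1 T2
  T0 -> b
  T1 -> a
  T2 -> c
  X3 -> T0 T1
  X4 -> A B
  X5 -> T0 T2

CYK fill:
  cell(0,0) a: {S,T1}  orig:{S}
  cell(1,1) b: {A,T0}  orig:{A}
  cell(2,2) b: {A,T0}  orig:{A}
  cell(3,3) b: {A,T0}  orig:{A}
  cell(4,4) a: {S,T1}  orig:{S}
  cell(5,5) a: {S,T1}  orig:{S}
  cell(6,6) b: {A,T0}  orig:{A}
  cell(7,7) b: {A,T0}  orig:{A}
  cell(8,8) b: {A,T0}  orig:{A}
  cell(9,9) a: {S,T1}  orig:{S}
  cell(10,10) c: {T2}  orig:{}
  cell(0,1) ab: ∅
  cell(1,2) bb: ∅
  cell(2,3) bb: ∅
  cell(3,4) ba: {X3}  orig:{}
  cell(4,5) aa: ∅
  cell(5,6) ab: ∅
  cell(6,7) bb: ∅
  cell(7,8) bb: ∅
  cell(8,9) ba: {X3}  orig:{}
  cell(9,10) ac: {B}
  cell(0,2) abb: ∅
  cell(1,3) bbb: ∅
  cell(2,4) bba: {A}
  cell(3,5) baa: ∅
  cell(4,6) aab: ∅
  cell(5,7) abb: ∅
  cell(6,8) bbb: ∅
  cell(7,9) bba: {A}
  cell(8,10) bac: {X4}  orig:{}
  cell(0,3) abbb: ∅
  cell(1,4) bbba: ∅
  cell(2,5) bbaa: ∅
  cell(3,6) baab: ∅
  cell(4,7) aabb: ∅
  cell(5,8) abbb: ∅
  cell(6,9) bbba: ∅
  cell(7,10) bbac: {B}
  cell(0,4) abbba: ∅
  cell(1,5) bbbaa: ∅
  cell(2,6) bbaab: ∅
  cell(3,7) baabb: ∅
  cell(4,8) aabbb: ∅
  cell(5,9) abbba: ∅
  cell(6,10) bbbac: {X4}  orig:{}
  cell(0,5) abbbaa: ∅
  cell(1,6) bbbaab: ∅
  cell(2,7) bbaabb: ∅
  cell(3,8) baabbb: ∅
  cell(4,9) aabbba: ∅
  cell(5,10) abbbac: ∅
  cell(0,6) abbbaab: ∅
  cell(1,7) bbbaabb: ∅
  cell(2,8) bbaabbb: ∅
  cell(3,9) baabbba: ∅
  cell(4,10) aabbbac: ∅
  cell(0,7) abbbaabb: ∅
  cell(1,8) bbbaabbb: ∅
  cell(2,9) bbaabbba: ∅
  cell(3,10) baabbbac: ∅
  cell(0,8) abbbaabbb: ∅
  cell(1,9) bbbaabbba: ∅
  cell(2,10) bbaabbbac: ∅
  cell(0,9) abbbaabbba: ∅
  cell(1,10) bbbaabbbac: ∅
  cell(0,10) abbbaabbbac: ∅

S ∉ T[0,10] ⇒ NO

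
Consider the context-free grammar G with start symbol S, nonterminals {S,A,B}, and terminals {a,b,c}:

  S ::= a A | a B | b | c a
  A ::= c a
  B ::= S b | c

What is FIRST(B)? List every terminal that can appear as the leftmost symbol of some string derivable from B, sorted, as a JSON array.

FIRST iteration:
pass 1:
  A via A→c a: +{c}
  B via B→c: +{c}
  S via S→a A: +{a}
  S via S→b: +{b}
  S via S→c a: +{c}
  S: {a,b,c}  A: {c}  B: {c}
pass 2:
  B via B→S b: +{a,b}
  S: {a,b,c}  A: {c}  B: {a,b,c}
pass 3: (stable)
  S: {a,b,c}  A: {c}  B: {a,b,c}

FIRST(B) = ["a", "b", "c"]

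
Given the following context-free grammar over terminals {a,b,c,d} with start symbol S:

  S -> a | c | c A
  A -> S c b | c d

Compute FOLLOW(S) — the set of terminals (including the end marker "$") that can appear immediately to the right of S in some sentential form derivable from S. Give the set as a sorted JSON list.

FIRST sets, iterate to fixpoint:
[1]
  A via A→c d: +{c}
  S via S→a: +{a}
  S via S→c: +{c}
  FIRST(S)={a,c}  FIRST(A)={c}
[2]
  A via A→S c b: +{a}
  FIRST(S)={a,c}  FIRST(A)={a,c}
[3] done
  FIRST(S)={a,c}  FIRST(A)={a,c}

FOLLOW iteration:
seed FOLLOW(S) with $
pass 1:
  A→S c b: FOLLOW(S) ⊇ FIRST(c) = {c}; new: +{c}
  S→c A: FOLLOW(A) ⊇ FOLLOW(S) ⊇ {$,c}; new: +{$,c}
  FOLLOW[S]={$,c}  FOLLOW[A]={$,c}
pass 2: done
  FOLLOW[S]={$,c}  FOLLOW[A]={$,c}

FOLLOW(S) = ["$", "c"]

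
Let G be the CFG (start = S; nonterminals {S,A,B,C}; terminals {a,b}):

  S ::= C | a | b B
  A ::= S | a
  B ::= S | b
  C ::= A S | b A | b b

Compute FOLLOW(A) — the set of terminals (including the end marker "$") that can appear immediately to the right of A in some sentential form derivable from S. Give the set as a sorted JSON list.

FIRST sets, iterate to fixpoint:
iter 1:
  A via A→a: +{a}
  B via B→b: +{b}
  C via C→A S: +{a}
  C via C→b A: +{b}
  S via S→C: +{a,b}
  FIRST(S)={a,b}  FIRST(A)={a}  FIRST(B)={b}  FIRST(C)={a,b}
iter 2:
  A via A→S: +{b}
  B via B→S: +{a}
  FIRST(S)={a,b}  FIRST(A)={a,b}  FIRST(B)={a,b}  FIRST(C)={a,b}
iter 3: (stable)
  FIRST(S)={a,b}  FIRST(A)={a,b}  FIRST(B)={a,b}  FIRST(C)={a,b}

Compute FOLLOW by fixpoint:
initialize: $ ∈ FOLLOW(S)
round 1:
  C→A S: FOLLOW(A) ⊇ FIRST(S) = {a,b}; new: +{a,b}
  S→C: FOLLOW(C) ⊇ FOLLOW(S) ⊇ {$}; new: +{$}
  S→b B: FOLLOW(B) ⊇ FOLLOW(S) ⊇ {$}; new: +{$}
  FOLLOW(S)={$}  FOLLOW(A)={a,b}  FOLLOW(B)={$}  FOLLOW(C)={$}
round 2:
  A→S: FOLLOW(S) ⊇ FOLLOW(A) ⊇ {a,b}; new: +{a,b}
  C→b A: FOLLOW(A) ⊇ FOLLOW(C) ⊇ {$}; new: +{$}
  S→C: FOLLOW(C) ⊇ FOLLOW(S) ⊇ {$,a,b}; new: +{a,b}
  S→b B: FOLLOW(B) ⊇ FOLLOW(S) ⊇ {$,a,b}; new: +{a,b}
  FOLLOW(S)={$,a,b}  FOLLOW(A)={$,a,b}  FOLLOW(B)={$,a,b}  FOLLOW(C)={$,a,b}
round 3: done
  FOLLOW(S)={$,a,b}  FOLLOW(A)={$,a,b}  FOLLOW(B)={$,a,b}  FOLLOW(C)={$,a,b}

FOLLOW(A) = ["$", "a", "b"]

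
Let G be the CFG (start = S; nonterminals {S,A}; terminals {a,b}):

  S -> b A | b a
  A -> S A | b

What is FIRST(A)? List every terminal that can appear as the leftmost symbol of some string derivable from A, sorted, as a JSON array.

Compute FIRST by fixpoint:
[1]
  A via A→b: +{b}
  S via S→b A: +{b}
  FIRST[S]={b}  FIRST[A]={b}
[2] (no change)
  FIRST[S]={b}  FIRST[A]={b}

FIRST(A) = ["b"]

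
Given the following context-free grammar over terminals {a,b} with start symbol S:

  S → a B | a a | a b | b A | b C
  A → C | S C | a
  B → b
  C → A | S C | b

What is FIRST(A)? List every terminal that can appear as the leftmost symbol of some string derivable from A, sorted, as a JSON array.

Compute FIRST by fixpoint:
iter 1:
  A via A→a: +{a}
  B via B→b: +{b}
  C via C→A: +{a}
  C via C→b: +{b}
  S via S→a B: +{a}
  S via S→b A: +{b}
  FIRST(S)={a,b}  FIRST(A)={a}  FIRST(B)={b}  FIRST(C)={a,b}
iter 2:
  A via A→C: +{b}
  FIRST(S)={a,b}  FIRST(A)={a,b}  FIRST(B)={b}  FIRST(C)={a,b}
iter 3: — fixpoint
  FIRST(S)={a,b}  FIRST(A)={a,b}  FIRST(B)={b}  FIRST(C)={a,b}

FIRST(A) = ["a", "b"]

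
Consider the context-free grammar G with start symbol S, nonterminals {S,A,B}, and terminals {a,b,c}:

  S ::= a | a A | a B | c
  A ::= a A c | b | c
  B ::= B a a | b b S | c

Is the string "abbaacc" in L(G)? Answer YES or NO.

Convert to CNF:
  S -> T0 A | T0 B | a | c
  A -> T0 X3 | b | c
  B -> B X4 | T2 X5 | c
  T0 -> a
  T1 -> c
  T2 -> b
  X3 -> A T1
  X4 -> T0 T0
  X5 -> T2 S

CYK fill:
  T[0,0] 'a' = {S,T0}  orig:{S}
  T[1,1] 'b' = {A,T2}  orig:{A}
  T[2,2] 'b' = {A,T2}  orig:{A}
  T[3,3] 'a' = {S,T0}  orig:{S}
  T[4,4] 'a' = {S,T0}  orig:{S}
  T[5,5] 'c' = {A,B,S,T1}  orig:{A,B,S}
  T[6,6] 'c' = {A,B,S,T1}  orig:{A,B,S}
  T[0,1] 'ab' = {S}
  T[1,2] 'bb' = ∅
  T[2,3] 'ba' = {X5}  orig:{}
  T[3,4] 'aa' = {X4}  orig:{}
  T[4,5] 'ac' = {S}
  T[5,6] 'cc' = {X3}  orig:{}
  T[0,2] 'abb' = ∅
  T[1,3] 'bba' = {B}
  T[2,4] 'baa' = ∅
  T[3,5] 'aac' = ∅
  T[4,6] 'acc' = {A}
  T[0,3] 'abba' = {S}
  T[1,4] 'bbaa' = ∅
  T[2,5] 'baac' = ∅
  T[3,6] 'aacc' = {S}
  T[0,4] 'abbaa' = ∅
  T[1,5] 'bbaac' = ∅
  T[2,6] 'baacc' = {X5}  orig:{}
  T[0,5] 'abbaac' = ∅
  T[1,6] 'bbaacc' = {B}
  T[0,6] 'abbaacc' = {S}

S ∈ T[0,6] ⇒ YES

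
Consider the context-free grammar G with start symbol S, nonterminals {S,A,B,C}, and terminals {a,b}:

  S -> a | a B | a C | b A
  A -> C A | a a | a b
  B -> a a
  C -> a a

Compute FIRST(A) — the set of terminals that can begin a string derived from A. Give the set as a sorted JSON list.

FIRST sets, iterate to fixpoint:
[1]
  A via A→a a: +{a}
  B via B→a a: +{a}
  C via C→a a: +{a}
  S via S→a: +{a}
  S via S→b A: +{b}
  FIRST[S]={a,b}  FIRST[A]={a}  FIRST[B]={a}  FIRST[C]={a}
[2] (no change)
  FIRST[S]={a,b}  FIRST[A]={a}  FIRST[B]={a}  FIRST[C]={a}

FIRST(A) = ["a"]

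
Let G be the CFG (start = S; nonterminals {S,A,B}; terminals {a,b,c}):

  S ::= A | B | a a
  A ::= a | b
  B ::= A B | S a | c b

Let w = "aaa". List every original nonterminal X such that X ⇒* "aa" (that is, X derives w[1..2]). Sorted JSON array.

CNF form of G:
  S -> A B | S T0 | T0 T0 | T1 T2 | a | b
  A -> a | b
  B -> A B | S T0 | T1 T2
  T0 -> a
  T1 -> c
  T2 -> b

CYK fill (cells [i..j] with 1 ≤ i ≤ j ≤ 2 only):
  cell(1,1) a: {A,S,T0}  orig:{A,S}
  cell(2,2) a: {A,S,T0}  orig:{A,S}
  cell(1,2) aa: {B,S}

Original NTs in T[1,2] deriving "aa": ["B", "S"]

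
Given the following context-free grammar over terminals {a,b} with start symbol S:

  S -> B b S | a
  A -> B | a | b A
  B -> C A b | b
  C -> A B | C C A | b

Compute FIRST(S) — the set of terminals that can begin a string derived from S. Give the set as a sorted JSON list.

FIRST iteration:
round 1:
  A via A→a: +{a}
  A via A→b A: +{b}
  B via B→b: +{b}
  C via C→A B: +{a,b}
  S via S→B b S: +{b}
  S via S→a: +{a}
  S: {a,b}  A: {a,b}  B: {b}  C: {a,b}
round 2:
  B via B→C A b: +{a}
  S: {a,b}  A: {a,b}  B: {a,b}  C: {a,b}
round 3: — fixpoint
  S: {a,b}  A: {a,b}  B: {a,b}  C: {a,b}

FIRST(S) = ["a", "b"]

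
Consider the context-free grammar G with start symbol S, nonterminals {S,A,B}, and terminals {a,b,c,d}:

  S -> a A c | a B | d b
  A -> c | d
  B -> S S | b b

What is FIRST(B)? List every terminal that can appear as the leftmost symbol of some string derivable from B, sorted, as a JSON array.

FIRST sets, iterate to fixpoint:
[1]
  A via A→c: +{c}
  A via A→d: +{d}
  B via B→b b: +{b}
  S via S→a A c: +{a}
  S via S→d b: +{d}
  FIRST[S]={a,d}  FIRST[A]={c,d}  FIRST[B]={b}
[2]
  B via B→S S: +{a,d}
  FIRST[S]={a,d}  FIRST[A]={c,d}  FIRST[B]={a,b,d}
[3] — fixpoint
  FIRST[S]={a,d}  FIRST[A]={c,d}  FIRST[B]={a,b,d}

FIRST(B) = ["a", "b", "d"]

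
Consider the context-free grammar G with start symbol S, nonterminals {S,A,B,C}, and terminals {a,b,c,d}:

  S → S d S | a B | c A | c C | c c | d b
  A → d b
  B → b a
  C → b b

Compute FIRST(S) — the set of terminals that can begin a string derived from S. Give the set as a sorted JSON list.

FIRST iteration:
round 1:
  A via A→d b: +{d}
  B via B→b a: +{b}
  C via C→b b: +{b}
  S via S→a B: +{a}
  S via S→c A: +{c}
  S via S→d b: +{d}
  FIRST(S)={a,c,d}  FIRST(A)={d}  FIRST(B)={b}  FIRST(C)={b}
round 2: (no change)
  FIRST(S)={a,c,d}  FIRST(A)={d}  FIRST(B)={b}  FIRST(C)={b}

FIRST(S) = ["a", "c", "d"]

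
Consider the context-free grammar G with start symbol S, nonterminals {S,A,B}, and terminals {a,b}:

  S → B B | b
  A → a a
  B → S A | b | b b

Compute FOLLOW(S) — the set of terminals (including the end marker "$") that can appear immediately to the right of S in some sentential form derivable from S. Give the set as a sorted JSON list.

FIRST sets, iterate to fixpoint:
pass 1:
  A via A→a a: +{a}
  B via B→b: +{b}
  S via S→B B: +{b}
  FIRST(S)={b}  FIRST(A)={a}  FIRST(B)={b}
pass 2: (stable)
  FIRST(S)={b}  FIRST(A)={a}  FIRST(B)={b}

FOLLOW iteration:
initialize: $ ∈ FOLLOW(S)
round 1:
  B→S A: FOLLOW(S) ⊇ FIRST(A) = {a}; new: +{a}
  S→B B: FOLLOW(B) ⊇ FIRST(B) = {b}; new: +{b}
  S→B B: FOLLOW(B) ⊇ FOLLOW(S) ⊇ {$,a}; new: +{$,a}
  S: {$,a}  A: {}  B: {$,a,b}
round 2:
  B→S A: FOLLOW(A) ⊇ FOLLOW(B) ⊇ {$,a,b}; new: +{$,a,b}
  S: {$,a}  A: {$,a,b}  B: {$,a,b}
round 3: (stable)
  S: {$,a}  A: {$,a,b}  B: {$,a,b}

FOLLOW(S) = ["$", "a"]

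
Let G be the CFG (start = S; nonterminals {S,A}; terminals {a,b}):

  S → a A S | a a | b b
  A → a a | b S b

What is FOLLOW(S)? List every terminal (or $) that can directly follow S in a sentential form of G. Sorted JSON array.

Compute FIRST by fixpoint:
iter 1:
  A via A→a a: +{a}
  A via A→b S b: +{b}
  S via S→a A S: +{a}
  S via S→b b: +{b}
  S: {a,b}  A: {a,b}
iter 2: (no change)
  S: {a,b}  A: {a,b}

FOLLOW iteration:
initialize: $ ∈ FOLLOW(S)
[1]
  A→b S b: FOLLOW(S) ⊇ FIRST(b) = {b}; new: +{b}
  S→a A S: FOLLOW(A) ⊇ FIRST(S) = {a,b}; new: +{a,b}
  S: {$,b}  A: {a,b}
[2] (no change)
  S: {$,b}  A: {a,b}

FOLLOW(S) = ["$", "b"]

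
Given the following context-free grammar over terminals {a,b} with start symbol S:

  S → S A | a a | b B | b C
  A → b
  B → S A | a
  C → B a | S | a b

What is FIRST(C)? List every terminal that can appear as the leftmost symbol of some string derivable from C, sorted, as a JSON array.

Compute FIRST by fixpoint:
pass 1:
  A via A→b: +{b}
  B via B→a: +{a}
  C via C→B a: +{a}
  S via S→a a: +{a}
  S via S→b B: +{b}
  FIRST(S)={a,b}  FIRST(A)={b}  FIRST(B)={a}  FIRST(C)={a}
pass 2:
  B via B→S A: +{b}
  C via C→B a: +{b}
  FIRST(S)={a,b}  FIRST(A)={b}  FIRST(B)={a,b}  FIRST(C)={a,b}
pass 3: — fixpoint
  FIRST(S)={a,b}  FIRST(A)={b}  FIRST(B)={a,b}  FIRST(C)={a,b}

FIRST(C) = ["a", "b"]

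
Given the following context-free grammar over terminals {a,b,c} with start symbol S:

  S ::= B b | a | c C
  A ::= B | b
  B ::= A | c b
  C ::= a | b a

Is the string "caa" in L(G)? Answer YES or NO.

Convert to CNF:
  S -> B T1 | T0 C | a
  A -> T0 T1 | b
  B -> T0 T1 | b
  C -> T1 T2 | a
  T0 -> c
  T1 -> b
  T2 -> a

Fill CYK table bottom-up:
  [0..0]={T0}  "c"  orig:{}
  [1..1]={C,S,T2}  "a"  orig:{C,S}
  [2..2]={C,S,T2}  "a"  orig:{C,S}
  [0..1]={S}  "ca"
  [1..2]=∅  "aa"
  [0..2]=∅  "caa"

S ∉ T[0,2] ⇒ NO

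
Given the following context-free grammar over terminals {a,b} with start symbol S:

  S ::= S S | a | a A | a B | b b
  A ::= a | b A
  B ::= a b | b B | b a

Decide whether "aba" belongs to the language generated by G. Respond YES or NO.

Convert to CNF:
  S -> S S | T0 T0 | T1 A | T1 B | a
  A -> T0 A | a
  B -> T0 B | T0 T1 | T1 T0
  T0 -> b
  T1 -> a

CYK fill:
  [0..0]={A,S,T1}  "a"  orig:{A,S}
  [1..1]={T0}  "b"  orig:{}
  [2..2]={A,S,T1}  "a"  orig:{A,S}
  [0..1]={B}  "ab"
  [1..2]={A,B}  "ba"
  [0..2]={S}  "aba"

S ∈ T[0,2] ⇒ YES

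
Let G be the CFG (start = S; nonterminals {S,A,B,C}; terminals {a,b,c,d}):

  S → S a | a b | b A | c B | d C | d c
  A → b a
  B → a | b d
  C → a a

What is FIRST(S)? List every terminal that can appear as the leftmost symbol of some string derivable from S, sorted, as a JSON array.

FIRST iteration:
round 1:
  A via A→b a: +{b}
  B via B→a: +{a}
  B via B→b d: +{b}
  C via C→a a: +{a}
  S via S→a b: +{a}
  S via S→b A: +{b}
  S via S→c B: +{c}
  S via S→d C: +{d}
  S: {a,b,c,d}  A: {b}  B: {a,b}  C: {a}
round 2: (stable)
  S: {a,b,c,d}  A: {b}  B: {a,b}  C: {a}

FIRST(S) = ["a", "b", "c", "d"]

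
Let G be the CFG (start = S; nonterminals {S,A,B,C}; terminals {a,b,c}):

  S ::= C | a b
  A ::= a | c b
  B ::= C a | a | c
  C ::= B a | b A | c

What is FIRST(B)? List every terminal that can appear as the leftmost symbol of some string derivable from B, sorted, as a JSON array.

Compute FIRST by fixpoint:
[1]
  A via A→a: +{a}
  A via A→c b: +{c}
  B via B→a: +{a}
  B via B→c: +{c}
  C via C→B a: +{a,c}
  C via C→b A: +{b}
  S via S→C: +{a,b,c}
  FIRST[S]={a,b,c}  FIRST[A]={a,c}  FIRST[B]={a,c}  FIRST[C]={a,b,c}
[2]
  B via B→C a: +{b}
  FIRST[S]={a,b,c}  FIRST[A]={a,c}  FIRST[B]={a,b,c}  FIRST[C]={a,b,c}
[3] — fixpoint
  FIRST[S]={a,b,c}  FIRST[A]={a,c}  FIRST[B]={a,b,c}  FIRST[C]={a,b,c}

FIRST(B) = ["a", "b", "c"]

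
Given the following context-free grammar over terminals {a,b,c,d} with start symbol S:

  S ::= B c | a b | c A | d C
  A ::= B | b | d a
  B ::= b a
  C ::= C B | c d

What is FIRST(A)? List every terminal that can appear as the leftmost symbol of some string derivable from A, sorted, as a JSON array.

FIRST iteration:
round 1:
  A via A→b: +{b}
  A via A→d a: +{d}
  B via B→b a: +{b}
  C via C→c d: +{c}
  S via S→B c: +{b}
  S via S→a b: +{a}
  S via S→c A: +{c}
  S via S→d C: +{d}
  FIRST(S)={a,b,c,d}  FIRST(A)={b,d}  FIRST(B)={b}  FIRST(C)={c}
round 2: done
  FIRST(S)={a,b,c,d}  FIRST(A)={b,d}  FIRST(B)={b}  FIRST(C)={c}

FIRST(A) = ["b", "d"]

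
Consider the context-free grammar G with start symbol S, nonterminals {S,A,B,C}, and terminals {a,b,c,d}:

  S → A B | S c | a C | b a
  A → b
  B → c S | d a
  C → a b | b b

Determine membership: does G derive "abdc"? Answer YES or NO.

Convert to CNF:
  S -> A B | S T0 | T2 C | T3 T2
  A -> b
  B -> T0 S | T1 T2
  C -> T2 T3 | T3 T3
  T0 -> c
  T1 -> d
  T2 -> a
  T3 -> b

CYK table (by increasing span):
  [0..0]={T2}  "a"  orig:{}
  [1..1]={A,T3}  "b"  orig:{A}
  [2..2]={T1}  "d"  orig:{}
  [3..3]={T0}  "c"  orig:{}
  [0..1]={C}  "ab"
  [1..2]=∅  "bd"
  [2..3]=∅  "dc"
  [0..2]=∅  "abd"
  [1..3]=∅  "bdc"
  [0..3]=∅  "abdc"

S ∉ T[0,3] ⇒ NO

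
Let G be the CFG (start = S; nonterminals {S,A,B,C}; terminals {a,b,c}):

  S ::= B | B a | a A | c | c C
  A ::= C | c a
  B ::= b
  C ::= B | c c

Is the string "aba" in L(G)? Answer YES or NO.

CNF form of G:
  S -> B T1 | T0 C | T1 A | b | c
  A -> T0 T0 | T0 T1 | b
  B -> b
  C -> T0 T0 | b
  T0 -> c
  T1 -> a

CYK table (by increasing span):
  cell(0,0) a: {T1}  orig:{}
  cell(1,1) b: {A,B,C,S}
  cell(2,2) a: {T1}  orig:{}
  cell(0,1) ab: {S}
  cell(1,2) ba: {S}
  cell(0,2) aba: ∅

S ∉ T[0,2] ⇒ NO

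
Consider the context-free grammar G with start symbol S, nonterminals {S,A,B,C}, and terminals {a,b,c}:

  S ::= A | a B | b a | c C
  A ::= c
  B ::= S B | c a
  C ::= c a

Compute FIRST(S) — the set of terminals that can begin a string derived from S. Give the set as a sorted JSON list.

FIRST iteration:
[1]
  A via A→c: +{c}
  B via B→c a: +{c}
  C via C→c a: +{c}
  S via S→A: +{c}
  S via S→a B: +{a}
  S via S→b a: +{b}
  S: {a,b,c}  A: {c}  B: {c}  C: {c}
[2]
  B via B→S B: +{a,b}
  S: {a,b,c}  A: {c}  B: {a,b,c}  C: {c}
[3] (stable)
  S: {a,b,c}  A: {c}  B: {a,b,c}  C: {c}

FIRST(S) = ["a", "b", "c"]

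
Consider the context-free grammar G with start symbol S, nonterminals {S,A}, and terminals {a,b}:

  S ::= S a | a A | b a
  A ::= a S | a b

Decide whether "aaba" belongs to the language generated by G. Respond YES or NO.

Convert to CNF:
  S -> S T0 | T0 A | T1 T0
  A -> T0 S | T0 T1
  T0 -> a
  T1 -> b

Fill CYK table bottom-up:
  T[0,0] 'a' = {T0}  orig:{}
  T[1,1] 'a' = {T0}  orig:{}
  T[2,2] 'b' = {T1}  orig:{}
  T[3,3] 'a' = {T0}  orig:{}
  T[0,1] 'aa' = ∅
  T[1,2] 'ab' = {A}
  T[2,3] 'ba' = {S}
  T[0,2] 'aab' = {S}
  T[1,3] 'aba' = {A}
  T[0,3] 'aaba' = {S}

S ∈ T[0,3] ⇒ YES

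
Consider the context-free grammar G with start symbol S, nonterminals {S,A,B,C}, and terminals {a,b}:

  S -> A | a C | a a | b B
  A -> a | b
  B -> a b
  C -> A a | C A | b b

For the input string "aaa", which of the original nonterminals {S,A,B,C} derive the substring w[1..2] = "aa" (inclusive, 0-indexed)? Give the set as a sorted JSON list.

CNF form of G:
  S -> T0 C | T0 T0 | T1 B | a | b
  A -> a | b
  B -> T0 T1
  C -> A T0 | C A | T1 T1
  T0 -> a
  T1 -> b

Fill CYK table bottom-up, restricted to cells inside w[1..2]:
  [1..1]={A,S,T0}  "a"  orig:{A,S}
  [2..2]={A,S,T0}  "a"  orig:{A,S}
  [1..2]={C,S}  "aa"

Original NTs in T[1,2] deriving "aa": ["C", "S"]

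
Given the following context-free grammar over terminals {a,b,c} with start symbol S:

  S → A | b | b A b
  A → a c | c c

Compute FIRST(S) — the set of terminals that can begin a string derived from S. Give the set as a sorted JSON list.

FIRST sets, iterate to fixpoint:
[1]
  A via A→a c: +{a}
  A via A→c c: +{c}
  S via S→A: +{a,c}
  S via S→b: +{b}
  S: {a,b,c}  A: {a,c}
[2] — fixpoint
  S: {a,b,c}  A: {a,c}

FIRST(S) = ["a", "b", "c"]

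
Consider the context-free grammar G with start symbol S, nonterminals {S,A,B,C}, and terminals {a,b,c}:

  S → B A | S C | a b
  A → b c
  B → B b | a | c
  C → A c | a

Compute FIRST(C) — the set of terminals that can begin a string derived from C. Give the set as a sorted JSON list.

Compute FIRST by fixpoint:
[1]
  A via A→b c: +{b}
  B via B→a: +{a}
  B via B→c: +{c}
  C via C→A c: +{b}
  C via C→a: +{a}
  S via S→B A: +{a,c}
  S: {a,c}  A: {b}  B: {a,c}  C: {a,b}
[2] (no change)
  S: {a,c}  A: {b}  B: {a,c}  C: {a,b}

FIRST(C) = ["a", "b"]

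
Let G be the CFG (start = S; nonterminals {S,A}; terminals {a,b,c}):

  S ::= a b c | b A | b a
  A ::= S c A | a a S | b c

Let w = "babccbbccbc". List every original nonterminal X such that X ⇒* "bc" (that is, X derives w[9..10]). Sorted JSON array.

Convert to CNF:
  S -> T1 X5 | T2 A | T2 T1
  A -> S X3 | T1 X4 | T2 T0
  T0 -> c
  T1 -> a
  T2 -> b
  X3 -> T0 A
  X4 -> T1 S
  X5 -> T2 T0

CYK table (by increasing span) — only the sub-triangle for w[9..10]:
  cell(9,9) b: {T2}  orig:{}
  cell(10,10) c: {T0}  orig:{}
  cell(9,10) bc: {A,X5}  orig:{A}

Original NTs in T[9,10] deriving "bc": ["A"]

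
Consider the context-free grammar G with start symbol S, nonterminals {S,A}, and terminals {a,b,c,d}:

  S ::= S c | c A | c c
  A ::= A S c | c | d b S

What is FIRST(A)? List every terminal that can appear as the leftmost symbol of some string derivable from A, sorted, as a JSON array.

FIRST sets, iterate to fixpoint:
round 1:
  A via A→c: +{c}
  A via A→d b S: +{d}
  S via S→c A: +{c}
  FIRST(S)={c}  FIRST(A)={c,d}
round 2: (no change)
  FIRST(S)={c}  FIRST(A)={c,d}

FIRST(A) = ["c", "d"]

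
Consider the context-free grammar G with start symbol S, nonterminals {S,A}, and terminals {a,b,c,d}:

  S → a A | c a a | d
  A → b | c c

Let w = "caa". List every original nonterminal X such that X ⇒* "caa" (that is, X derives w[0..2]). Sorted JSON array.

CNF form of G:
  S -> T0 X2 | T1 A | d
  A -> T0 T0 | b
  T0 -> c
  T1 -> a
  X2 -> T1 T1

CYK fill (cells [i..j] with 0 ≤ i ≤ j ≤ 2 only):
  cell(0,0) c: {T0}  orig:{}
  cell(1,1) a: {T1}  orig:{}
  cell(2,2) a: {T1}  orig:{}
  cell(0,1) ca: ∅
  cell(1,2) aa: {X2}  orig:{}
  cell(0,2) caa: {S}

Original NTs in T[0,2] deriving "caa": ["S"]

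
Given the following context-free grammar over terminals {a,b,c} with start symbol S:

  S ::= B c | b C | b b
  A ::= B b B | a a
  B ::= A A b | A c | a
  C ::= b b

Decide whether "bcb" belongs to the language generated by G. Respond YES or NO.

Convert to CNF:
  S -> B T2 | T0 C | T0 T0
  A -> B X3 | T1 T1
  B -> A T2 | A X4 | a
  C -> T0 T0
  T0 -> b
  T1 -> a
  T2 -> c
  X3 -> T0 B
  X4 -> A T0

Fill CYK table bottom-up:
  [0..0]={T0}  "b"  orig:{}
  [1..1]={T2}  "c"  orig:{}
  [2..2]={T0}  "b"  orig:{}
  [0..1]=∅  "bc"
  [1..2]=∅  "cb"
  [0..2]=∅  "bcb"

S ∉ T[0,2] ⇒ NO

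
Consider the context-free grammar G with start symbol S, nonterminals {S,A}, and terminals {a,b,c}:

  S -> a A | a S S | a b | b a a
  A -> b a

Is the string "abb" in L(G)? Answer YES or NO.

CNF form of G:
  S -> T0 X3 | T1 A | T1 T0 | T1 X2
  A -> T0 T1
  T0 -> b
  T1 -> a
  X2 -> S S
  X3 -> T1 T1

Fill CYK table bottom-up:
  [0..0]={T1}  "a"  orig:{}
  [1..1]={T0}  "b"  orig:{}
  [2..2]={T0}  "b"  orig:{}
  [0..1]={S}  "ab"
  [1..2]=∅  "bb"
  [0..2]=∅  "abb"

S ∉ T[0,2] ⇒ NO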